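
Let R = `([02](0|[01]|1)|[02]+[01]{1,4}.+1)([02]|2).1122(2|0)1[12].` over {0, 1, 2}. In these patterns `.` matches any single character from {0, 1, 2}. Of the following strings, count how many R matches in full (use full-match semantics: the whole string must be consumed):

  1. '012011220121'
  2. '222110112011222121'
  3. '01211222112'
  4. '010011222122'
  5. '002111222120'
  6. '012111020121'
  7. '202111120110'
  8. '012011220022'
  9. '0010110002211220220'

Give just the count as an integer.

1 → match
2 → match
3 → no match
4 → match
5 → match
6 → no match
7 → no match
8 → no match
9 → no match
Total matched: 4

4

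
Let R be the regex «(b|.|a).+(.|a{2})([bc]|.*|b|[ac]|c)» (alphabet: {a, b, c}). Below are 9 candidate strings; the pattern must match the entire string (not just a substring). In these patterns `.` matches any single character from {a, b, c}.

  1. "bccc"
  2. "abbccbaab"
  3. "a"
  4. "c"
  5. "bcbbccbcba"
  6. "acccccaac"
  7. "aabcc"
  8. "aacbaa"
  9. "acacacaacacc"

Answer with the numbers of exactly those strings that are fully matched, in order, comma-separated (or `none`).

1 → match
2 → match
3 → no match
4 → no match
5 → match
6 → match
7 → match
8 → match
9 → match

1, 2, 5, 6, 7, 8, 9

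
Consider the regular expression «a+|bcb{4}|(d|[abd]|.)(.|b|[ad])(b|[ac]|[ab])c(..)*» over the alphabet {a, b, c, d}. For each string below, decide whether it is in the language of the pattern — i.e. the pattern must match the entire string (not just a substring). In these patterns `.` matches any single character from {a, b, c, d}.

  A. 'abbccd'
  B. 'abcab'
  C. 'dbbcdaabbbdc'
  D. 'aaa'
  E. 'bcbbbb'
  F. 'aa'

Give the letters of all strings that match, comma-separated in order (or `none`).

A, C, D, E, F

A → match
B → no match
C → match
D → match
E → match
F → match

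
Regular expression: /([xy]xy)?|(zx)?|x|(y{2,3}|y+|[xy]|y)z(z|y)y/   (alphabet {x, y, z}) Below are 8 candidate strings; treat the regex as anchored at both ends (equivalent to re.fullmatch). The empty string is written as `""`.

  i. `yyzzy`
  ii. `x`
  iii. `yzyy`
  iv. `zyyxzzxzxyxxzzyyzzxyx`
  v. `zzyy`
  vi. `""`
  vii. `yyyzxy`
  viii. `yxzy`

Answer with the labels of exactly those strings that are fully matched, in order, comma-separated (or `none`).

i, ii, iii, vi

i → match
ii → match
iii → match
iv → no match
v → no match
vi → match
vii → no match
viii → no match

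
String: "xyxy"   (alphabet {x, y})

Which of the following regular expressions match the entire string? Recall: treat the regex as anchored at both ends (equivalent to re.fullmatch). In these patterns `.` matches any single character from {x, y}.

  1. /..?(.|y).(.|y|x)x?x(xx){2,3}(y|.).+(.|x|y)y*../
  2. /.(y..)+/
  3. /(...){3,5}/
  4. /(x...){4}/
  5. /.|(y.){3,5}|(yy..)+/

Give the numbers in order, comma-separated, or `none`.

1 → no match
2 → match
3 → no match
4 → no match
5 → no match

2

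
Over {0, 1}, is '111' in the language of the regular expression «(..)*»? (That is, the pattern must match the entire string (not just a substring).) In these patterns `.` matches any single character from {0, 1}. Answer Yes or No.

No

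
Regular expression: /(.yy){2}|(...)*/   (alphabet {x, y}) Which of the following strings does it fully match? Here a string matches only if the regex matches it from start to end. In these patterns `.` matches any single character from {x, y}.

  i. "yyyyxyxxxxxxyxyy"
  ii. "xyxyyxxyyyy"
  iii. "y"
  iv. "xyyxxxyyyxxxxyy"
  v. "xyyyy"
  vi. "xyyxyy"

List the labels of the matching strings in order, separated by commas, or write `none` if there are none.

iv, vi

i → no match
ii → no match
iii → no match
iv → match
v → no match
vi → match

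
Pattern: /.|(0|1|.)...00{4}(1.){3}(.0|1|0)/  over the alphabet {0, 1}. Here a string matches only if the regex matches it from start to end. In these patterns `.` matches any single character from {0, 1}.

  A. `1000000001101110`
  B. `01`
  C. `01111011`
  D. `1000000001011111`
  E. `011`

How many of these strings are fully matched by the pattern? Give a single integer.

1

A → no match
B → no match
C → no match
D → match
E → no match
Total matched: 1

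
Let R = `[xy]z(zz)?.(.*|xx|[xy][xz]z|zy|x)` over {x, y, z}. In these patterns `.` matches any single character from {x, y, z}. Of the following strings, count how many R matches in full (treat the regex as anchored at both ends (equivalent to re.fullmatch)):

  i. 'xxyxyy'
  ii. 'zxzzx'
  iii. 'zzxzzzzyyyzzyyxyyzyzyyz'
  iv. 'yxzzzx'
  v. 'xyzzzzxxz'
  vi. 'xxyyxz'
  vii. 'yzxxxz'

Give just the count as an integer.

1

i → no match
ii → no match
iii → no match
iv → no match
v → no match
vi → no match
vii → match
Total matched: 1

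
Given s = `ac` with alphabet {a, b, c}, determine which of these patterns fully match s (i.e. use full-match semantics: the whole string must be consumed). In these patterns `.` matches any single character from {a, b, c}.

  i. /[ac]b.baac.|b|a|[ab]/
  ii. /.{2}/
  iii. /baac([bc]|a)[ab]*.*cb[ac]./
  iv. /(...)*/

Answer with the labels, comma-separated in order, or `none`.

i → no match
ii → match
iii → no match — must start with `baac`
iv → no match

ii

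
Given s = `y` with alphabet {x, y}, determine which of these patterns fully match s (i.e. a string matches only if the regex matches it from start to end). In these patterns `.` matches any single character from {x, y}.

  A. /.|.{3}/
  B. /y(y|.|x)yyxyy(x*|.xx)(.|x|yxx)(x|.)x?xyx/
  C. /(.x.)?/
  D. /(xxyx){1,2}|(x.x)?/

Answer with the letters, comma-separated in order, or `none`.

A

A → match
B → no match — must end with `xyx`
C → no match
D → no match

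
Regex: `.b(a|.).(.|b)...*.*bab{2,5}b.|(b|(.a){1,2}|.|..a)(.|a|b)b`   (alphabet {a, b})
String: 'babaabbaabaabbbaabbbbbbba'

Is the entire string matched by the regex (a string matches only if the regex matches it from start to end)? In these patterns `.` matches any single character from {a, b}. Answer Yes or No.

No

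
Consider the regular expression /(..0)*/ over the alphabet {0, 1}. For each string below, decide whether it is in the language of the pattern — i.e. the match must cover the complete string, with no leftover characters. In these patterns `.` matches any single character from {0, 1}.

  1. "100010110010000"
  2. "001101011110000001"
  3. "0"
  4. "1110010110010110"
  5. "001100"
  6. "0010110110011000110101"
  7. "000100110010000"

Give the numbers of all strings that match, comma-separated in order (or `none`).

1 → match
2 → no match
3. "0" → no match
4 → no match
5. "001100" → no match
6 → no match
7 → match

1, 7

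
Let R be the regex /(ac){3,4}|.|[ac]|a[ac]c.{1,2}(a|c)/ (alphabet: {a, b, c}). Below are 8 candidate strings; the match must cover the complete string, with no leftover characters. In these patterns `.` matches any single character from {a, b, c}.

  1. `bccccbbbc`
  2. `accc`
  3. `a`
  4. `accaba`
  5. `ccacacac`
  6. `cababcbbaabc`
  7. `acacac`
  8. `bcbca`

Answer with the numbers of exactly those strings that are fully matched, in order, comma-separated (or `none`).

1 → no match
2 → no match
3 → match
4 → match
5 → no match
6 → no match
7 → match
8 → no match

3, 4, 7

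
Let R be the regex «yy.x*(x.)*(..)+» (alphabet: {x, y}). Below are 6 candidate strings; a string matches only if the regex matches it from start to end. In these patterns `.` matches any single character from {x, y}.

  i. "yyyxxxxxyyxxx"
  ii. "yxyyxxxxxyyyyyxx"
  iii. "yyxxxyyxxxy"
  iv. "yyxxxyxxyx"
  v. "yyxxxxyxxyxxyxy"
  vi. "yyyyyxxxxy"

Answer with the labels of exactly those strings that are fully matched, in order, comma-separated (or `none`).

i, iii, iv, v

i → match
ii → no match — must start with "yy"
iii → match
iv → match
v → match
vi → no match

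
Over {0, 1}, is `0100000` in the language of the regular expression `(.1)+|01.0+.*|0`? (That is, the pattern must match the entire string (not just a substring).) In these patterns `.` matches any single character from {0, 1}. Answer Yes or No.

Yes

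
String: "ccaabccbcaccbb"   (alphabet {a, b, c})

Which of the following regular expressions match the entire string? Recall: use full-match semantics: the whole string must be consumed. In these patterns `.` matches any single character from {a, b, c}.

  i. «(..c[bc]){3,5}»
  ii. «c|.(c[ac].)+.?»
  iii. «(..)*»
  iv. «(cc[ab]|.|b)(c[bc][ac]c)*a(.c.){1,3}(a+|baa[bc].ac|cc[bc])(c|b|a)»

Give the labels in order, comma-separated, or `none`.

iii, iv

i → no match
ii → no match
iii → match
iv → match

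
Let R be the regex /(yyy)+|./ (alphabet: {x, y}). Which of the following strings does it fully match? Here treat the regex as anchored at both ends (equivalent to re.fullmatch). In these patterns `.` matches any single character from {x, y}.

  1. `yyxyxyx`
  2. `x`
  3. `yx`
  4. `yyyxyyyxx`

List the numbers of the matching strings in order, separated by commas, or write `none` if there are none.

2

1. `yyxyxyx` → no match
2. `x` → match
3. `yx` → no match
4. `yyyxyyyxx` → no match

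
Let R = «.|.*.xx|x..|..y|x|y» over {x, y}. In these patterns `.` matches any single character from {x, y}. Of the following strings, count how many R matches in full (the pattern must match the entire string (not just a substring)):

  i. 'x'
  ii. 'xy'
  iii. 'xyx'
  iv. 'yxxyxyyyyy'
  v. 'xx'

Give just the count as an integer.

2

i → match
ii → no match
iii → match
iv → no match
v → no match
Total matched: 2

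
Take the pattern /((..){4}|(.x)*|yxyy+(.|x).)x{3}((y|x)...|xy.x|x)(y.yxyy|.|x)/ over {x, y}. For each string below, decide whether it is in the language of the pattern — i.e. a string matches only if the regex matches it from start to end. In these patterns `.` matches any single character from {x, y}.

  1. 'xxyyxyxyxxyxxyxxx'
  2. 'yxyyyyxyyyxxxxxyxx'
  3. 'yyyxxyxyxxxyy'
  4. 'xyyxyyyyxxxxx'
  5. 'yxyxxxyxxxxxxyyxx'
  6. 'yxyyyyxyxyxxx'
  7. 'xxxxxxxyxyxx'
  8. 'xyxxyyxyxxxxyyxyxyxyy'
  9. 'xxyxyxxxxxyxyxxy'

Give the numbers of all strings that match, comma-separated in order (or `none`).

4, 7, 8

1 → no match
2 → no match
3 → no match
4 → match
5 → no match
6 → no match
7. 'xxxxxxxyxyxx' → match
8 → match
9 → no match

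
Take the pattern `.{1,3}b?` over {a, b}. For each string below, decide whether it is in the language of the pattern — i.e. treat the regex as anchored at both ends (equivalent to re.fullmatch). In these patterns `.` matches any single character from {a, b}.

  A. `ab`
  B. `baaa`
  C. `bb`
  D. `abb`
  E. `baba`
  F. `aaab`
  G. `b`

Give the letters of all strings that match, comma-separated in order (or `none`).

A. `ab` → match
B. `baaa` → no match
C. `bb` → match
D. `abb` → match
E. `baba` → no match
F. `aaab` → match
G. `b` → match

A, C, D, F, G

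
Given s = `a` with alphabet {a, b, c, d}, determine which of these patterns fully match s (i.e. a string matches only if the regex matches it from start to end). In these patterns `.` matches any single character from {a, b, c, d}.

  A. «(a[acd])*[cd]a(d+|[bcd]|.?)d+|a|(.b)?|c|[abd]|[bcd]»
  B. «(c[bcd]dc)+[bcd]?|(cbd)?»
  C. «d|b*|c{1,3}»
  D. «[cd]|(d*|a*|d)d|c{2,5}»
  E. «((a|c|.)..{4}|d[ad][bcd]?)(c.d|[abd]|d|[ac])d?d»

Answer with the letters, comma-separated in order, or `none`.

A

A → match
B → no match
C → no match
D → no match
E → no match — must end with `d`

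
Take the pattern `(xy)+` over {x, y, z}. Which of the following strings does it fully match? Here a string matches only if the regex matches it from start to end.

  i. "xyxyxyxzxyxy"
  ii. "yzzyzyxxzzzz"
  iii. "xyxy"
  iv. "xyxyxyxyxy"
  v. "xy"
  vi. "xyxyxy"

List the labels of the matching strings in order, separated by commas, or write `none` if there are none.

iii, iv, v, vi

i → no match
ii → no match — must start with "xy"
iii → match
iv → match
v → match
vi → match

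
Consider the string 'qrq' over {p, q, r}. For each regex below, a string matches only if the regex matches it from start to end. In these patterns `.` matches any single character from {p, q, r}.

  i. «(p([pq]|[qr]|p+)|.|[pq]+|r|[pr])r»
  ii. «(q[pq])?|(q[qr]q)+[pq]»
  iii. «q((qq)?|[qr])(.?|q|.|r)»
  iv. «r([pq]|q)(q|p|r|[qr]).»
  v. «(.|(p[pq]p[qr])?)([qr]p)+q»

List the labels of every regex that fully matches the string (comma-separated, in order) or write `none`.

i → no match — must end with 'r'
ii → no match
iii → match
iv → no match — must start with 'r'
v → no match — must end with 'pq'

iii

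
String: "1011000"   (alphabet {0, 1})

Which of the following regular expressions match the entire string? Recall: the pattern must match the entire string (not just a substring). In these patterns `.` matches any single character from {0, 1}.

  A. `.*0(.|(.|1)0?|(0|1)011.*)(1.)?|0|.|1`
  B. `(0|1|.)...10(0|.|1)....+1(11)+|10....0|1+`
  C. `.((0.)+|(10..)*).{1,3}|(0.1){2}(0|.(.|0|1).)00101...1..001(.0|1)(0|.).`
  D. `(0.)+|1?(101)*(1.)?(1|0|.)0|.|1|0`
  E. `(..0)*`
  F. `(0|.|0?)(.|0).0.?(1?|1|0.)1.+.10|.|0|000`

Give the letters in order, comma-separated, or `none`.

A, B, D

A → match
B → match
C → no match
D → match
E → no match
F → no match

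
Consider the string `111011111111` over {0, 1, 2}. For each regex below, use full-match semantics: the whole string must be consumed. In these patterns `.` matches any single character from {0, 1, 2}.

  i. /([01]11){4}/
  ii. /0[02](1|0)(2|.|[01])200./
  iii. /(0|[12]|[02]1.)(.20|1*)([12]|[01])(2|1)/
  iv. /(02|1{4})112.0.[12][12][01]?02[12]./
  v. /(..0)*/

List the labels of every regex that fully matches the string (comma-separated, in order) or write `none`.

i

i → match
ii → no match — must start with `0`
iii → no match
iv → no match
v → no match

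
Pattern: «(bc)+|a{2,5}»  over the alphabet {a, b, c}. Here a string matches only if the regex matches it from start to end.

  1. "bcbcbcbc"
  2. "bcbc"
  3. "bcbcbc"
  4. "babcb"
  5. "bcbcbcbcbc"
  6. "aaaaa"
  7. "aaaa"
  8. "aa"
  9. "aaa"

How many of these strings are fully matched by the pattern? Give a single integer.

1. "bcbcbcbc" → match
2. "bcbc" → match
3. "bcbcbc" → match
4. "babcb" → no match
5. "bcbcbcbcbc" → match
6. "aaaaa" → match
7. "aaaa" → match
8. "aa" → match
9. "aaa" → match
Total matched: 8

8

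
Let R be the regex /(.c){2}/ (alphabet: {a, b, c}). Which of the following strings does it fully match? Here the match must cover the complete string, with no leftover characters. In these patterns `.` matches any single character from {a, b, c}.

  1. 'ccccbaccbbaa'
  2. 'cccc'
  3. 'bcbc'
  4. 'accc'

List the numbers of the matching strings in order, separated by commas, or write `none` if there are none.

2, 3, 4

1 → no match — must end with 'c'
2 → match
3 → match
4 → match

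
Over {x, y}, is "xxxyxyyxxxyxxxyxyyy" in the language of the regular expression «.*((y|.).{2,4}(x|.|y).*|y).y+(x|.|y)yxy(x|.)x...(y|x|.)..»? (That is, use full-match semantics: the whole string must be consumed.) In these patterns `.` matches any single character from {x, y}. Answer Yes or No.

No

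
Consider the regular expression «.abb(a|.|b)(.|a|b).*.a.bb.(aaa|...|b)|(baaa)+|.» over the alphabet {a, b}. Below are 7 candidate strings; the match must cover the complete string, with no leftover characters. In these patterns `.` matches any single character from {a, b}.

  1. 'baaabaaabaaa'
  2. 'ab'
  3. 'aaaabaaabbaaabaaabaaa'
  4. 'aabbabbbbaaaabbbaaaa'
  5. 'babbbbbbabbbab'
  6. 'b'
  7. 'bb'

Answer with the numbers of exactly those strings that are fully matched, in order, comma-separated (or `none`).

1. 'baaabaaabaaa' → match
2. 'ab' → no match
3 → no match
4 → match
5 → match
6. 'b' → match
7. 'bb' → no match

1, 4, 5, 6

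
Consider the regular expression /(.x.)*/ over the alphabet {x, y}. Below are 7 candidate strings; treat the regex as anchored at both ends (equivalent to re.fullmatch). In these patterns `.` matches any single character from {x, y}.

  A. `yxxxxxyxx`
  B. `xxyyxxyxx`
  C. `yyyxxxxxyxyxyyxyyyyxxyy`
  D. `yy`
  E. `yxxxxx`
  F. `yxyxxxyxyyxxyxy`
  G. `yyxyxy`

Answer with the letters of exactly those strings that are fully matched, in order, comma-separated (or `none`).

A. `yxxxxxyxx` → match
B. `xxyyxxyxx` → match
C → no match
D. `yy` → no match
E. `yxxxxx` → match
F → match
G. `yyxyxy` → no match

A, B, E, F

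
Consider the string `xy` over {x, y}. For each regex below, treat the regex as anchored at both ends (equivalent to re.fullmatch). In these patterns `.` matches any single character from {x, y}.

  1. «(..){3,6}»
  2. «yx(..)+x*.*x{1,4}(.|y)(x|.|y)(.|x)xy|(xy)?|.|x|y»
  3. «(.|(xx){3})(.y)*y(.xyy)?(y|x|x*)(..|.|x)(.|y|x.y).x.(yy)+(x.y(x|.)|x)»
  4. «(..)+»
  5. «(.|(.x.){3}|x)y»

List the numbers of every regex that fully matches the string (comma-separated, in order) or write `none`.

2, 4, 5

1 → no match
2 → match
3 → no match
4 → match
5 → match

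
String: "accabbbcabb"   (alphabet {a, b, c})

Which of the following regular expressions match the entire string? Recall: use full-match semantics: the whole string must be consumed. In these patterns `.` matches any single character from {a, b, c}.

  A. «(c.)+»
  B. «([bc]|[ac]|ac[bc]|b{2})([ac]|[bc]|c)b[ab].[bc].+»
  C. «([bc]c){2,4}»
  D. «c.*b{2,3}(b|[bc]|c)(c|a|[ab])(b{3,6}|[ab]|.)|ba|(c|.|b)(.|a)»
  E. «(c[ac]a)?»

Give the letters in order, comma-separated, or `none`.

B

A → no match — must start with "c"
B → match
C → no match — must end with "c"
D → no match
E → no match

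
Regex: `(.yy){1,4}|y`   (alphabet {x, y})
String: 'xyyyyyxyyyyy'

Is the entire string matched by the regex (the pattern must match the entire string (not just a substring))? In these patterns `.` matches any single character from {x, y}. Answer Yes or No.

Yes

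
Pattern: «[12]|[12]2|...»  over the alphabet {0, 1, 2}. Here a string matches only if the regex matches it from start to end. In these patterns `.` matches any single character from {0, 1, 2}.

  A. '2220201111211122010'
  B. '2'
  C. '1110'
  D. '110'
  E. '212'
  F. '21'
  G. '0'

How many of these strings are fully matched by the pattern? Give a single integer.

A → no match
B → match
C → no match
D → match
E → match
F → no match
G → no match
Total matched: 3

3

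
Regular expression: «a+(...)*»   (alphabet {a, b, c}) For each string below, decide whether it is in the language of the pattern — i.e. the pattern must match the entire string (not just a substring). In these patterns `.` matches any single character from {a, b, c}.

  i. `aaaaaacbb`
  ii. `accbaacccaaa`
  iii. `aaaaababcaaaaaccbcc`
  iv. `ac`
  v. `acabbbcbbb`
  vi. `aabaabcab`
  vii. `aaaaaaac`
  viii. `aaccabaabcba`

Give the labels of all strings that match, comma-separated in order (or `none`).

i → match
ii → no match
iii → match
iv → no match
v → match
vi → no match
vii → match
viii → no match

i, iii, v, vii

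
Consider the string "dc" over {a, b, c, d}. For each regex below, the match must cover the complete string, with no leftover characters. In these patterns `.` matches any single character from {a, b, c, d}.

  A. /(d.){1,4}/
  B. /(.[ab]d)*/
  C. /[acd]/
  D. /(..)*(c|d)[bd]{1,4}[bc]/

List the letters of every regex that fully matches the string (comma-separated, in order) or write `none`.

A → match
B → no match
C → no match
D → no match

A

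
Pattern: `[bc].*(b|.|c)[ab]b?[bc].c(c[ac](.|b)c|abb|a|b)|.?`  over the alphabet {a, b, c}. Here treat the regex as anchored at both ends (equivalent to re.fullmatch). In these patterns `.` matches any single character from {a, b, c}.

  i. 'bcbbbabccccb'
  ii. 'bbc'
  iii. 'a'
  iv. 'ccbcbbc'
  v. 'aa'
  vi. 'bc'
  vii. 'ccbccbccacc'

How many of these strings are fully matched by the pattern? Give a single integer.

i → no match
ii → no match
iii → match
iv → no match
v → no match
vi → no match
vii → no match
Total matched: 1

1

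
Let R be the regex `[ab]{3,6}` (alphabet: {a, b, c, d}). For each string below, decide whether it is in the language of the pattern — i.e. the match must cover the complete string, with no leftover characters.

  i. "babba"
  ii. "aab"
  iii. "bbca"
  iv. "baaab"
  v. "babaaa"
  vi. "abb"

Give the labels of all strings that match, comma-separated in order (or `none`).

i, ii, iv, v, vi

i. "babba" → match
ii. "aab" → match
iii. "bbca" → no match
iv. "baaab" → match
v. "babaaa" → match
vi. "abb" → match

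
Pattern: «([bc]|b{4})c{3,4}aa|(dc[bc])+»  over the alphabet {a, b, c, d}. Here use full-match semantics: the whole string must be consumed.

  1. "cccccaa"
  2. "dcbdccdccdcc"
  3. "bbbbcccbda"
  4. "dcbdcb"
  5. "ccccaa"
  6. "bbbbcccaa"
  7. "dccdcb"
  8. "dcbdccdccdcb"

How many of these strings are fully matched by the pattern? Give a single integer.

7

1. "cccccaa" → match
2. "dcbdccdccdcc" → match
3. "bbbbcccbda" → no match
4. "dcbdcb" → match
5. "ccccaa" → match
6. "bbbbcccaa" → match
7. "dccdcb" → match
8. "dcbdccdccdcb" → match
Total matched: 7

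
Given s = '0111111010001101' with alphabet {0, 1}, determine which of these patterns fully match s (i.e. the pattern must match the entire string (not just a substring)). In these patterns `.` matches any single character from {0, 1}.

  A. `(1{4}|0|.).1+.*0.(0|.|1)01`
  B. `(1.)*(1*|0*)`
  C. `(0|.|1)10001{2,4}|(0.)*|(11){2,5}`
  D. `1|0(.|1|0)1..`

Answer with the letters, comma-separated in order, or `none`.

A → match
B → no match
C → no match
D → no match

A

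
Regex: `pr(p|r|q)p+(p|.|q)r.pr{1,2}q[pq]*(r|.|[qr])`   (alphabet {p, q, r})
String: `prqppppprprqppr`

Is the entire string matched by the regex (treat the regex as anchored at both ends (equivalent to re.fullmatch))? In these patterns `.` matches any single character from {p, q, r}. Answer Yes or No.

No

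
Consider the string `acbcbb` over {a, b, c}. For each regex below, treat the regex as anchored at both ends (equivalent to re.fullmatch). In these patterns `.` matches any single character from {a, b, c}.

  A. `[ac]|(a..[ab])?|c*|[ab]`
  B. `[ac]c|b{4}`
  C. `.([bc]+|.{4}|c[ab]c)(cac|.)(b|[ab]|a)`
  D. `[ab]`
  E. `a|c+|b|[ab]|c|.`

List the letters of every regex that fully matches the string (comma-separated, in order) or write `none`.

C

A → no match
B → no match
C → match
D → no match
E → no match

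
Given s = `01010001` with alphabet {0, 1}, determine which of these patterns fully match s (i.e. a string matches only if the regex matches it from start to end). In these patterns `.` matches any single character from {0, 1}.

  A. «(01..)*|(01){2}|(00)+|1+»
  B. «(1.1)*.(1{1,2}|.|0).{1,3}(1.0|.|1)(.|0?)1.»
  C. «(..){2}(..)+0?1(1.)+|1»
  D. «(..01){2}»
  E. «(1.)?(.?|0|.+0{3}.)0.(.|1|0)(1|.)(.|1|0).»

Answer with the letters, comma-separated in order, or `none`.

D

A → no match
B → no match
C → no match
D → match
E → no match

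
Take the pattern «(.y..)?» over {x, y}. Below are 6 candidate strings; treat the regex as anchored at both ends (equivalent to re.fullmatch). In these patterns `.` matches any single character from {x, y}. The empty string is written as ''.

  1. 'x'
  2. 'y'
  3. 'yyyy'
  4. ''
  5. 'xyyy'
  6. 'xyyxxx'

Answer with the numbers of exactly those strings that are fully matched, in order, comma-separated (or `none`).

1. 'x' → no match
2. 'y' → no match
3. 'yyyy' → match
4. '' → match
5. 'xyyy' → match
6. 'xyyxxx' → no match

3, 4, 5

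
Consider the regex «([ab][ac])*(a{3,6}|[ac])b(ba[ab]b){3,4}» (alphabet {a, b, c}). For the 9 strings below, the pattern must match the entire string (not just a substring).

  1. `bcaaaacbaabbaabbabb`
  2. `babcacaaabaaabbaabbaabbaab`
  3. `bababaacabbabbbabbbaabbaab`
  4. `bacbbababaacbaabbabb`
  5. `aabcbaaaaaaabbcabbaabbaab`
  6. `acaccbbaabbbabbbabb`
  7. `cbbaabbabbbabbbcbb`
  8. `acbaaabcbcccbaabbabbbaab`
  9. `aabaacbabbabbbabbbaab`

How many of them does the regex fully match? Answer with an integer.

1

1 → no match
2 → no match
3 → match
4 → no match
5 → no match
6 → no match
7 → no match
8 → no match
9 → no match
Total matched: 1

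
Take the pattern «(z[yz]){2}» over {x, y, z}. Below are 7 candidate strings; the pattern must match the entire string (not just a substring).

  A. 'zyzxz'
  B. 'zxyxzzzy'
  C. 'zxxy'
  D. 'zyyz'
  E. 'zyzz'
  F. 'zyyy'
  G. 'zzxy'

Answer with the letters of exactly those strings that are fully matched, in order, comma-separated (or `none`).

A → no match
B → no match
C → no match
D → no match
E → match
F → no match
G → no match

E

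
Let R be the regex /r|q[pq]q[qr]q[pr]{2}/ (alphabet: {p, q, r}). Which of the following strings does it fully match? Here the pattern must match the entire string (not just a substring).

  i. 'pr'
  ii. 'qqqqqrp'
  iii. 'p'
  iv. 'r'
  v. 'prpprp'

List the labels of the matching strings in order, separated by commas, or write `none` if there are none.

ii, iv

i → no match
ii → match
iii → no match
iv → match
v → no match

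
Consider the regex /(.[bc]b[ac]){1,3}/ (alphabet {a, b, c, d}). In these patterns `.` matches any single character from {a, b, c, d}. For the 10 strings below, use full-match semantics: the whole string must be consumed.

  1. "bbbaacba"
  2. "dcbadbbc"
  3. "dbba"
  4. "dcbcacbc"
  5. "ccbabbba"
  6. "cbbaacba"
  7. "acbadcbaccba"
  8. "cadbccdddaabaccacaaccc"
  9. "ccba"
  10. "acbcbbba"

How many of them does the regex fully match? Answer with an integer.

1 → match
2 → match
3 → match
4 → match
5 → match
6 → match
7 → match
8 → no match
9 → match
10 → match
Total matched: 9

9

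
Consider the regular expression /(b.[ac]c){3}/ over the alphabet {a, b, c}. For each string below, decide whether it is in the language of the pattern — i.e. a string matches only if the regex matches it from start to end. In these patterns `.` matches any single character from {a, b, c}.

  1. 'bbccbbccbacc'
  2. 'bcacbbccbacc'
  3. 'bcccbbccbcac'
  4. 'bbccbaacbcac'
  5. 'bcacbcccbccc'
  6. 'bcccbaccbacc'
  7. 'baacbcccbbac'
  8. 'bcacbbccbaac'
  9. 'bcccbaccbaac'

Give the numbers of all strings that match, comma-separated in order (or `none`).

1. 'bbccbbccbacc' → match
2. 'bcacbbccbacc' → match
3. 'bcccbbccbcac' → match
4. 'bbccbaacbcac' → match
5. 'bcacbcccbccc' → match
6. 'bcccbaccbacc' → match
7. 'baacbcccbbac' → match
8. 'bcacbbccbaac' → match
9. 'bcccbaccbaac' → match

1, 2, 3, 4, 5, 6, 7, 8, 9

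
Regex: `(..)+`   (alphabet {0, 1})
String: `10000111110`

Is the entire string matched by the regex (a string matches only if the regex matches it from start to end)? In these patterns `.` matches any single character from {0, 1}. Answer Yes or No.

No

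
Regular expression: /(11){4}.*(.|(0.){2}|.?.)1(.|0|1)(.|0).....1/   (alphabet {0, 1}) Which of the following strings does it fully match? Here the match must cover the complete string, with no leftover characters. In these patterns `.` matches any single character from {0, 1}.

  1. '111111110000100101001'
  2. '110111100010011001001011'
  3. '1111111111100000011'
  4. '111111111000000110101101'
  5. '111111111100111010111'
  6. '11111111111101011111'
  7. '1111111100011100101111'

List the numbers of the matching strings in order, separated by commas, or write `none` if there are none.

1, 3, 4, 5, 6, 7

1 → match
2 → no match
3 → match
4 → match
5 → match
6 → match
7 → match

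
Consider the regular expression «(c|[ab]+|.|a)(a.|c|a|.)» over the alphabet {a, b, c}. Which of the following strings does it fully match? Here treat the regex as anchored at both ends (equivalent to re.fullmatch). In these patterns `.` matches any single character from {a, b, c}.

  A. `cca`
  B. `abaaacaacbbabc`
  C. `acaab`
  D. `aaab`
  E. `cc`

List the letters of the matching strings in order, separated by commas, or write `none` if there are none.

D, E

A → no match
B → no match
C → no match
D → match
E → match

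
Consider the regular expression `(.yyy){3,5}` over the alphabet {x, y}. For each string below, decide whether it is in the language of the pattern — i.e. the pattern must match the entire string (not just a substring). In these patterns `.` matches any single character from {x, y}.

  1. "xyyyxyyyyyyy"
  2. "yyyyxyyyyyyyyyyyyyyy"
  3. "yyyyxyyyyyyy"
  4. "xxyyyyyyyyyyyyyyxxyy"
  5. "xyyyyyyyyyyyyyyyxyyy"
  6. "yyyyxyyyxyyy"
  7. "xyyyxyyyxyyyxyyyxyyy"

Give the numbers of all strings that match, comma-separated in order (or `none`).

1, 2, 3, 5, 6, 7

1. "xyyyxyyyyyyy" → match
2 → match
3. "yyyyxyyyyyyy" → match
4 → no match — must end with "yyy"
5 → match
6. "yyyyxyyyxyyy" → match
7 → match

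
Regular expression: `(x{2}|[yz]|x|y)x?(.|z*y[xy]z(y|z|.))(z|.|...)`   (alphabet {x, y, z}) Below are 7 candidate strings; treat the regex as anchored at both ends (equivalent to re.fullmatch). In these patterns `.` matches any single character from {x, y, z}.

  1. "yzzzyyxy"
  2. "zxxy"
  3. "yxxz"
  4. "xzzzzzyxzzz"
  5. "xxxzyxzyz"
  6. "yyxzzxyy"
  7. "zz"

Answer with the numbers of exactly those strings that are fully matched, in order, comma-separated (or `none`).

2, 3, 4, 5, 6

1 → no match
2 → match
3 → match
4 → match
5 → match
6 → match
7 → no match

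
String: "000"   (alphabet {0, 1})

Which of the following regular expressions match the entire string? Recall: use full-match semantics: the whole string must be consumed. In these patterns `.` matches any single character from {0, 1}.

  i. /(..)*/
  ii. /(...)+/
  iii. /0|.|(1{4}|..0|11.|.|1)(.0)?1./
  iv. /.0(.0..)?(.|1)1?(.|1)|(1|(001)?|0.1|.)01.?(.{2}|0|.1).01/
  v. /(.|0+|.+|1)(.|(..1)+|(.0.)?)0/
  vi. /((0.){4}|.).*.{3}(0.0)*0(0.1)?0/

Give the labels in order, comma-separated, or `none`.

ii, v

i → no match
ii → match
iii → no match
iv → no match
v → match
vi → no match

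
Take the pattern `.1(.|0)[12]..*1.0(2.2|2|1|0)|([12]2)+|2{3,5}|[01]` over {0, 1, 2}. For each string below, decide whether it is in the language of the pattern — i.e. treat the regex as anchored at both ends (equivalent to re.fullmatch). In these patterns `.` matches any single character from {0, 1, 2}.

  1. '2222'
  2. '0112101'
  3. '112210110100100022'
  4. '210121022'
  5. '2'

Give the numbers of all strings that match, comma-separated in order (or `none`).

1. '2222' → match
2. '0112101' → no match
3 → no match
4. '210121022' → no match
5. '2' → no match

1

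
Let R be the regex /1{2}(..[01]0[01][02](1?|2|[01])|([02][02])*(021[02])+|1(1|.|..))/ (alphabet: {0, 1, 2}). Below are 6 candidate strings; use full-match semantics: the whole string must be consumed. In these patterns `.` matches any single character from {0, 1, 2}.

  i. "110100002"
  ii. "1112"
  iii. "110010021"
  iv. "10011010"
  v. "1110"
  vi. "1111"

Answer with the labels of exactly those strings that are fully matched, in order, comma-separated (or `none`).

i, ii, iii, v, vi

i. "110100002" → match
ii. "1112" → match
iii. "110010021" → match
iv. "10011010" → no match
v. "1110" → match
vi. "1111" → match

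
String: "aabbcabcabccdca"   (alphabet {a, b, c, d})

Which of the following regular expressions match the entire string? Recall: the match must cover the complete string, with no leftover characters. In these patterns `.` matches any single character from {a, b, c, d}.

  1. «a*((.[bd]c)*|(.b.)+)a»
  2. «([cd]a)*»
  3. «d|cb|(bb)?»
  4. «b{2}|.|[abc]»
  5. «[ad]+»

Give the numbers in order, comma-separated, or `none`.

1

1 → match
2 → no match
3 → no match
4 → no match
5 → no match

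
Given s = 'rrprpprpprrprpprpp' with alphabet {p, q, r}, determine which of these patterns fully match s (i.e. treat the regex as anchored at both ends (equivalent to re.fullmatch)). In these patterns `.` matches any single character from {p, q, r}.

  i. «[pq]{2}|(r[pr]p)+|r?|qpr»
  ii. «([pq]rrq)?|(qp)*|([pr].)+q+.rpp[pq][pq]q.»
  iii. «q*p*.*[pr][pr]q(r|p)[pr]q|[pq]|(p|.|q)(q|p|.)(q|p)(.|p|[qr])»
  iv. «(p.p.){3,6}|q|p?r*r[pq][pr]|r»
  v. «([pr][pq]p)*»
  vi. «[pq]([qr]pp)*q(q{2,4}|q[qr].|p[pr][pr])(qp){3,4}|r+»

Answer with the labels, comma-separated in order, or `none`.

i

i → match
ii → no match
iii → no match
iv → no match
v → no match
vi → no match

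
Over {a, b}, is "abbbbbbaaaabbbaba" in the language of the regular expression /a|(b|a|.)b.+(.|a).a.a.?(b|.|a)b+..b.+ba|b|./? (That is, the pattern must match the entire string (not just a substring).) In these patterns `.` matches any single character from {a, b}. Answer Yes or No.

No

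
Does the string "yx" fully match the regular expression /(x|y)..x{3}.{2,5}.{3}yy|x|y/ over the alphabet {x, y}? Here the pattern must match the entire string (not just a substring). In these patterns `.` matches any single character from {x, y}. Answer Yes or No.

No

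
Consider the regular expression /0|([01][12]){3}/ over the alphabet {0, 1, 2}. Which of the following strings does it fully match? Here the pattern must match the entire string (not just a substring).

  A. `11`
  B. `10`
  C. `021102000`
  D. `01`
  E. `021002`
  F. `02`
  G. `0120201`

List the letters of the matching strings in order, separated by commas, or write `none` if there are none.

A → no match
B → no match
C → no match
D → no match
E → no match
F → no match
G → no match

none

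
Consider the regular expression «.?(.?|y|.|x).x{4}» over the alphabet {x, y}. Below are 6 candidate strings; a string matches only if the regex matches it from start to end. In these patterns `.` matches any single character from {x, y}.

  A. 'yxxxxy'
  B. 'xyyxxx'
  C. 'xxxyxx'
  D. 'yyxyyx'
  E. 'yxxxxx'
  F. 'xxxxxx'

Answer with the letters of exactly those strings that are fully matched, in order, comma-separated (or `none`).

E, F

A → no match — must end with 'x'
B → no match
C → no match
D → no match
E → match
F → match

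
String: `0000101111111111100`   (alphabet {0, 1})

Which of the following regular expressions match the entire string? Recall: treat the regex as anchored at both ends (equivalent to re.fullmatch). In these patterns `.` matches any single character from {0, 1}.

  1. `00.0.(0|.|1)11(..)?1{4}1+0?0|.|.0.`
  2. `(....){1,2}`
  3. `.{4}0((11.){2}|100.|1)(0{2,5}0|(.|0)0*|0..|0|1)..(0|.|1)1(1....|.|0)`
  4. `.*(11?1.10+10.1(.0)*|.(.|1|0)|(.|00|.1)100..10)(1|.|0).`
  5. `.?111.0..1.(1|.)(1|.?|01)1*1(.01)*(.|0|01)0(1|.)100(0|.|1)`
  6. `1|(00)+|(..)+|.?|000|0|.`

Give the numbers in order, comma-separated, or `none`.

1, 4

1 → match
2 → no match
3 → no match
4 → match
5 → no match
6 → no match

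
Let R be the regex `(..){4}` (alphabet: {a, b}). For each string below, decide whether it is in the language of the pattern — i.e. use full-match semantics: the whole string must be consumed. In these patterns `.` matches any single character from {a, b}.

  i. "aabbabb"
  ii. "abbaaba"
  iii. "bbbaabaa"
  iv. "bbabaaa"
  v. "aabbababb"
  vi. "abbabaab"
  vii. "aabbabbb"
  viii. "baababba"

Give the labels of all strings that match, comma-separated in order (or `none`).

iii, vi, vii, viii

i → no match
ii → no match
iii → match
iv → no match
v → no match
vi → match
vii → match
viii → match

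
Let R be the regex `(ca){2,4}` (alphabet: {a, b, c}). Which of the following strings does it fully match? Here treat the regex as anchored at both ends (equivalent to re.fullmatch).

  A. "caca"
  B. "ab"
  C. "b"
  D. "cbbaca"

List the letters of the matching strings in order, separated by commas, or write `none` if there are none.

A → match
B → no match — must start with "ca"
C → no match — must start with "ca"
D → no match — must start with "ca"

A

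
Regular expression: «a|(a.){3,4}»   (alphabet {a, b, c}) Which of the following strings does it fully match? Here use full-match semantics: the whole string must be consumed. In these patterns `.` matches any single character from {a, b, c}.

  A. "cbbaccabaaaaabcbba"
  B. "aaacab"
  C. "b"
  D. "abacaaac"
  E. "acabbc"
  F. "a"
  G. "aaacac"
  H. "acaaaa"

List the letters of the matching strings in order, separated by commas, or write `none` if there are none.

A → no match — must start with "a"
B → match
C → no match — must start with "a"
D → match
E → no match
F → match
G → match
H → match

B, D, F, G, H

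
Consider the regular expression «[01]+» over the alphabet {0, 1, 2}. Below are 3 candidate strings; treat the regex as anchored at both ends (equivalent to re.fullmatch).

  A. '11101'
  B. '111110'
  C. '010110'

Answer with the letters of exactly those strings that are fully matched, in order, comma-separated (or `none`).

A → match
B → match
C → match

A, B, C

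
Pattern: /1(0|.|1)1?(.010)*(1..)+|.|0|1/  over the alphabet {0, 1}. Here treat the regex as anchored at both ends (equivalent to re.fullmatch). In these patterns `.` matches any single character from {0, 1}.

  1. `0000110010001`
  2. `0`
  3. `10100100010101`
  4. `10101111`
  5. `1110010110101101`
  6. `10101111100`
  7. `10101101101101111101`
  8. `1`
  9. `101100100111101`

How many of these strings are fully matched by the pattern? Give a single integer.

8

1 → no match
2 → match
3 → match
4 → match
5 → match
6 → match
7 → match
8 → match
9 → match
Total matched: 8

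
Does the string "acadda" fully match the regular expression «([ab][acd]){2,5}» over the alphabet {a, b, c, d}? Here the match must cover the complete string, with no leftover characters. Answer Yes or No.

No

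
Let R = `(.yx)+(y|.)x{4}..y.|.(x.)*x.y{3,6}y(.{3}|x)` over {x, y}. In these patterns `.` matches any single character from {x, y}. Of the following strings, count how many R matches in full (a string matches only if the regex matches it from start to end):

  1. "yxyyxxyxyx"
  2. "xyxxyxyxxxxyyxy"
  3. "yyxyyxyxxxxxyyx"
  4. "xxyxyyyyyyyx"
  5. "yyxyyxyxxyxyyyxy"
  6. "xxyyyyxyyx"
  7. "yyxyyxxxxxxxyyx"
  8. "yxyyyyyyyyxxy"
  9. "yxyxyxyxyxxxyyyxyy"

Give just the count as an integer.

1. "yxyyxxyxyx" → no match
2 → no match
3 → match
4. "xxyxyyyyyyyx" → match
5 → no match
6. "xxyyyyxyyx" → no match
7 → match
8 → match
9 → no match
Total matched: 4

4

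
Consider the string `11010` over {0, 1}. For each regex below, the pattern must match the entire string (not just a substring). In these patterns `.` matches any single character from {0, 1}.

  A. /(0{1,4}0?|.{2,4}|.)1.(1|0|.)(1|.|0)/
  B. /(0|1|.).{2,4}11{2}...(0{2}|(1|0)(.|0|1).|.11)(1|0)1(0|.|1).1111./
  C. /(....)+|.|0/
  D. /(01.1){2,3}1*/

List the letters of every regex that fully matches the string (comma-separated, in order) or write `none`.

A

A → match
B → no match
C → no match
D → no match — must start with `01`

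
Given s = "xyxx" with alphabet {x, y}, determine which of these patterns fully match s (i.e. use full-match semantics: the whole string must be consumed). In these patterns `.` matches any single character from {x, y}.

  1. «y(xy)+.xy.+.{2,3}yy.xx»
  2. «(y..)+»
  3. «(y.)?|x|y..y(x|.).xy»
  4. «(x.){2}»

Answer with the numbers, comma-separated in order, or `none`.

1 → no match — must start with "yxy"
2 → no match — must start with "y"
3 → no match
4 → match

4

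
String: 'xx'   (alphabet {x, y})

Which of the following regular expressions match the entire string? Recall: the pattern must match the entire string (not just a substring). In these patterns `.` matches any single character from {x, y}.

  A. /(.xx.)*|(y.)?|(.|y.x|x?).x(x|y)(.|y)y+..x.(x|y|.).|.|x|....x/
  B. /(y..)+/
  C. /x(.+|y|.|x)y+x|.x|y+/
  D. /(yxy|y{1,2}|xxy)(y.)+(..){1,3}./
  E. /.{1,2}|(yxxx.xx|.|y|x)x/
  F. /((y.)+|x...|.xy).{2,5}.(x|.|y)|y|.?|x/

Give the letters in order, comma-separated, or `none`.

A → no match
B → no match — must start with 'y'
C → match
D → no match
E → match
F → no match

C, E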